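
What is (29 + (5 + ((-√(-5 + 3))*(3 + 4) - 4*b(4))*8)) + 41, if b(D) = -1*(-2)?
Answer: 11 - 56*I*√2 ≈ 11.0 - 79.196*I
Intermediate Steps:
b(D) = 2
(29 + (5 + ((-√(-5 + 3))*(3 + 4) - 4*b(4))*8)) + 41 = (29 + (5 + ((-√(-5 + 3))*(3 + 4) - 4*2)*8)) + 41 = (29 + (5 + (-√(-2)*7 - 8)*8)) + 41 = (29 + (5 + (-I*√2*7 - 8)*8)) + 41 = (29 + (5 + (-7*I*√2 - 8)*8)) + 41 = (29 + (5 + (-8 - 7*I*√2)*8)) + 41 = (29 + (5 + (-64 - 56*I*√2))) + 41 = (29 + (-59 - 56*I*√2)) + 41 = (-30 - 56*I*√2) + 41 = 11 - 56*I*√2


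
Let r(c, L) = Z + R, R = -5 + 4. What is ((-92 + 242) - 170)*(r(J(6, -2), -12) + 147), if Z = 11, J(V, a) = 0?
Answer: -3140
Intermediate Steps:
R = -1
r(c, L) = 10 (r(c, L) = 11 - 1 = 10)
((-92 + 242) - 170)*(r(J(6, -2), -12) + 147) = ((-92 + 242) - 170)*(10 + 147) = (150 - 170)*157 = -20*157 = -3140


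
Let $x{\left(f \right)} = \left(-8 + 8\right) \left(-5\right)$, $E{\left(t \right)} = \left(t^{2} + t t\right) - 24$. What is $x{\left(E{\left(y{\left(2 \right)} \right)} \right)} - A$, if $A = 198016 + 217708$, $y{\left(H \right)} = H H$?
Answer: $-415724$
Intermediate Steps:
$y{\left(H \right)} = H^{2}$
$E{\left(t \right)} = -24 + 2 t^{2}$ ($E{\left(t \right)} = \left(t^{2} + t^{2}\right) - 24 = 2 t^{2} - 24 = -24 + 2 t^{2}$)
$A = 415724$
$x{\left(f \right)} = 0$ ($x{\left(f \right)} = 0 \left(-5\right) = 0$)
$x{\left(E{\left(y{\left(2 \right)} \right)} \right)} - A = 0 - 415724 = -415724$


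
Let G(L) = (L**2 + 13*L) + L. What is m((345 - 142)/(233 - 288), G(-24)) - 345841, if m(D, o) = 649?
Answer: -345192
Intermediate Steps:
G(L) = L**2 + 14*L
m((345 - 142)/(233 - 288), G(-24)) - 345841 = 649 - 345841 = -345192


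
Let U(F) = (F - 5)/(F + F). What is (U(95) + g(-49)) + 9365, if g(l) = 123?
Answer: 180281/19 ≈ 9488.5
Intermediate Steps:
U(F) = (-5 + F)/(2*F) (U(F) = (-5 + F)/((2*F)) = (-5 + F)*(1/(2*F)) = (-5 + F)/(2*F))
(U(95) + g(-49)) + 9365 = ((1/2)*(-5 + 95)/95 + 123) + 9365 = ((1/2)*(1/95)*90 + 123) + 9365 = (9/19 + 123) + 9365 = 2346/19 + 9365 = 180281/19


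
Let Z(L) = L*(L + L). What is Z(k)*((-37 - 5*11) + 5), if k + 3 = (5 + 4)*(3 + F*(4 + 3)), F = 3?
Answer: -7894206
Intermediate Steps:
k = 213 (k = -3 + (5 + 4)*(3 + 3*(4 + 3)) = -3 + 9*(3 + 3*7) = -3 + 9*(3 + 21) = -3 + 9*24 = -3 + 216 = 213)
Z(L) = 2*L**2 (Z(L) = L*(2*L) = 2*L**2)
Z(k)*((-37 - 5*11) + 5) = (2*213**2)*((-37 - 5*11) + 5) = (2*45369)*((-37 - 55) + 5) = 90738*(-92 + 5) = 90738*(-87) = -7894206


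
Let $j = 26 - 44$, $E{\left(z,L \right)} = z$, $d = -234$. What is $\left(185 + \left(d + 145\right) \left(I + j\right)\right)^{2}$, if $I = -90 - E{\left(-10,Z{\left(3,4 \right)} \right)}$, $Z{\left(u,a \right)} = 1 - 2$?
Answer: $79334649$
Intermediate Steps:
$Z{\left(u,a \right)} = -1$ ($Z{\left(u,a \right)} = 1 - 2 = -1$)
$I = -80$ ($I = -90 - -10 = -90 + 10 = -80$)
$j = -18$
$\left(185 + \left(d + 145\right) \left(I + j\right)\right)^{2} = \left(185 + \left(-234 + 145\right) \left(-80 - 18\right)\right)^{2} = \left(185 - -8722\right)^{2} = \left(185 + 8722\right)^{2} = 8907^{2} = 79334649$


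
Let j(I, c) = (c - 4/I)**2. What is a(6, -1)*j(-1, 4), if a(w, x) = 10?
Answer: 640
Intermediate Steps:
a(6, -1)*j(-1, 4) = 10*((-4 - 1*4)**2/(-1)**2) = 10*(1*(-4 - 4)**2) = 10*(1*(-8)**2) = 10*(1*64) = 10*64 = 640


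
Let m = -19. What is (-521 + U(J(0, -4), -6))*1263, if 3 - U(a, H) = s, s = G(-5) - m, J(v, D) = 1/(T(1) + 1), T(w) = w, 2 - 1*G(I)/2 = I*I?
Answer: -620133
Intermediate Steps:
G(I) = 4 - 2*I**2 (G(I) = 4 - 2*I*I = 4 - 2*I**2)
J(v, D) = 1/2 (J(v, D) = 1/(1 + 1) = 1/2)
s = -27 (s = (4 - 2*(-5)**2) - 1*(-19) = (4 - 2*25) + 19 = (4 - 50) + 19 = -46 + 19 = -27)
U(a, H) = 30 (U(a, H) = 3 - 1*(-27) = 3 + 27 = 30)
(-521 + U(J(0, -4), -6))*1263 = (-521 + 30)*1263 = -491*1263 = -620133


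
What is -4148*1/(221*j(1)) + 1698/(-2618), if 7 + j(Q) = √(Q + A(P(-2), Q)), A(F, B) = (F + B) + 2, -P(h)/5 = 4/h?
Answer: 264211/85085 + 244*√14/455 ≈ 5.1118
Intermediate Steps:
P(h) = -20/h
A(F, B) = 2 + B + F (A(F, B) = (B + F) + 2 = 2 + B + F)
j(Q) = -7 + √(12 + 2*Q) (j(Q) = -7 + √(Q + (2 + Q - 20/(-2))) = -7 + √(Q + (2 + Q - 20*(-½))) = -7 + √(Q + (2 + Q + 10)) = -7 + √(Q + (12 + Q)) = -7 + √(12 + 2*Q))
-4148*1/(221*j(1)) + 1698/(-2618) = -4148*1/(221*(-7 + √(12 + 2*1))) + 1698/(-2618) = -4148*1/(221*(-7 + √(12 + 2))) + 1698*(-1/2618) = -4148*1/(221*(-7 + √14)) - 849/1309 = -4148/(-1547 + 221*√14) - 849/1309 = -849/1309 - 4148/(-1547 + 221*√14)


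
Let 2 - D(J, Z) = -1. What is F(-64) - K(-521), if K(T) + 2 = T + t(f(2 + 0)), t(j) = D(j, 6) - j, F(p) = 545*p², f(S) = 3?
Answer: 2232843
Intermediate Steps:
D(J, Z) = 3 (D(J, Z) = 2 - 1*(-1) = 2 + 1 = 3)
t(j) = 3 - j
K(T) = -2 + T (K(T) = -2 + (T + (3 - 1*3)) = -2 + (T + (3 - 3)) = -2 + (T + 0) = -2 + T)
F(-64) - K(-521) = 545*(-64)² - (-2 - 521) = 545*4096 - 1*(-523) = 2232320 + 523 = 2232843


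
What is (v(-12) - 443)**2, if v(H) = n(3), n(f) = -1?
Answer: 197136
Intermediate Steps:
v(H) = -1
(v(-12) - 443)**2 = (-1 - 443)**2 = (-444)**2 = 197136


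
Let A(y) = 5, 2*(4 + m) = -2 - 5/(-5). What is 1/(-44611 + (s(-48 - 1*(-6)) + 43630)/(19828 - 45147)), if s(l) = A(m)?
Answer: -25319/1129549544 ≈ -2.2415e-5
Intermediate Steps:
m = -9/2 (m = -4 + (-2 - 5/(-5))/2 = -4 + (-2 - 5*(-1)/5)/2 = -4 + (-2 - 1*(-1))/2 = -4 + (-2 + 1)/2 = -4 + (½)*(-1) = -4 - ½ = -9/2 ≈ -4.5000)
s(l) = 5
1/(-44611 + (s(-48 - 1*(-6)) + 43630)/(19828 - 45147)) = 1/(-44611 + (5 + 43630)/(19828 - 45147)) = 1/(-44611 + 43635/(-25319)) = 1/(-44611 + 43635*(-1/25319)) = 1/(-44611 - 43635/25319) = 1/(-1129549544/25319) = -25319/1129549544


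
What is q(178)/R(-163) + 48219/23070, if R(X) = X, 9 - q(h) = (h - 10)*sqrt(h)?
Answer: 2550689/1253470 + 168*sqrt(178)/163 ≈ 15.786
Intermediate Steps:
q(h) = 9 - sqrt(h)*(-10 + h) (q(h) = 9 - (h - 10)*sqrt(h) = 9 - (-10 + h)*sqrt(h) = 9 - sqrt(h)*(-10 + h))
q(178)/R(-163) + 48219/23070 = (9 - 178**(3/2) + 10*sqrt(178))/(-163) + 48219/23070 = (9 - 178*sqrt(178) + 10*sqrt(178))*(-1/163) + 48219*(1/23070) = (9 - 178*sqrt(178) + 10*sqrt(178))*(-1/163) + 16073/7690 = (9 - 168*sqrt(178))*(-1/163) + 16073/7690 = (-9/163 + 168*sqrt(178)/163) + 16073/7690 = 2550689/1253470 + 168*sqrt(178)/163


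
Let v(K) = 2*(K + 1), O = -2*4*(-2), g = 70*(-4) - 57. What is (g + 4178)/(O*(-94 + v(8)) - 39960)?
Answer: -3841/41176 ≈ -0.093282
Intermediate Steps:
g = -337 (g = -280 - 57 = -337)
O = 16 (O = -8*(-2) = 16)
v(K) = 2 + 2*K (v(K) = 2*(1 + K) = 2 + 2*K)
(g + 4178)/(O*(-94 + v(8)) - 39960) = (-337 + 4178)/(16*(-94 + (2 + 2*8)) - 39960) = 3841/(16*(-94 + (2 + 16)) - 39960) = 3841/(16*(-94 + 18) - 39960) = 3841/(16*(-76) - 39960) = 3841/(-1216 - 39960) = 3841/(-41176) = 3841*(-1/41176) = -3841/41176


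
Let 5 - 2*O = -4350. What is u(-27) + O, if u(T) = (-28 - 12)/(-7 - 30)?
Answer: 161215/74 ≈ 2178.6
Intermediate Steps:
O = 4355/2 (O = 5/2 - ½*(-4350) = 5/2 + 2175 = 4355/2 ≈ 2177.5)
u(T) = 40/37 (u(T) = -40/(-37) = -40*(-1/37) = 40/37)
u(-27) + O = 40/37 + 4355/2 = 161215/74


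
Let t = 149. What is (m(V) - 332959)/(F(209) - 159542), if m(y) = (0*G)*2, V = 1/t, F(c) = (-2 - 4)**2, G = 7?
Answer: 332959/159506 ≈ 2.0874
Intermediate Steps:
F(c) = 36 (F(c) = (-6)**2 = 36)
V = 1/149 ≈ 0.0067114
m(y) = 0 (m(y) = (0*7)*2 = 0*2 = 0)
(m(V) - 332959)/(F(209) - 159542) = (0 - 332959)/(36 - 159542) = -332959/(-159506) = -332959*(-1/159506) = 332959/159506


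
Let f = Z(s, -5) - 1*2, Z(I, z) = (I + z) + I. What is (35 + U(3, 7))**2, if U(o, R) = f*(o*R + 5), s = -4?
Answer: 126025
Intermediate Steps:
Z(I, z) = z + 2*I
f = -15 (f = (-5 + 2*(-4)) - 1*2 = (-5 - 8) - 2 = -13 - 2 = -15)
U(o, R) = -75 - 15*R*o (U(o, R) = -15*(o*R + 5) = -15*(R*o + 5) = -15*(5 + R*o) = -75 - 15*R*o)
(35 + U(3, 7))**2 = (35 + (-75 - 15*7*3))**2 = (35 + (-75 - 315))**2 = (35 - 390)**2 = (-355)**2 = 126025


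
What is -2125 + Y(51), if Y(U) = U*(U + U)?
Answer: 3077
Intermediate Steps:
Y(U) = 2*U² (Y(U) = U*(2*U) = 2*U²)
-2125 + Y(51) = -2125 + 2*51² = -2125 + 2*2601 = -2125 + 5202 = 3077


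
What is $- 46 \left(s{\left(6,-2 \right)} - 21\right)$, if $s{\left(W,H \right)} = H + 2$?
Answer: $966$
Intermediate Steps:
$s{\left(W,H \right)} = 2 + H$
$- 46 \left(s{\left(6,-2 \right)} - 21\right) = - 46 \left(\left(2 - 2\right) - 21\right) = - 46 \left(0 - 21\right) = \left(-46\right) \left(-21\right) = 966$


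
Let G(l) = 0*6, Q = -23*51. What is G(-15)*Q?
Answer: 0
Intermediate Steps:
Q = -1173
G(l) = 0
G(-15)*Q = 0*(-1173) = 0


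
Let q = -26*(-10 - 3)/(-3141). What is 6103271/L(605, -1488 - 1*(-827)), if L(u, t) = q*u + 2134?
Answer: 19170374211/6498404 ≈ 2950.0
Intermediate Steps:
q = -338/3141 (q = -26*(-13)*(-1/3141) = 338*(-1/3141) = -338/3141 ≈ -0.10761)
L(u, t) = 2134 - 338*u/3141 (L(u, t) = -338*u/3141 + 2134 = 2134 - 338*u/3141)
6103271/L(605, -1488 - 1*(-827)) = 6103271/(2134 - 338/3141*605) = 6103271/(2134 - 204490/3141) = 6103271/(6498404/3141) = 6103271*(3141/6498404) = 19170374211/6498404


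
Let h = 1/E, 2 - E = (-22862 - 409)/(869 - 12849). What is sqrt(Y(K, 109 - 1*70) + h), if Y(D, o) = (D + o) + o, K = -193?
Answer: I*sqrt(46338695)/689 ≈ 9.8799*I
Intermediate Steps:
Y(D, o) = D + 2*o
E = 689/11980 (E = 2 - (-22862 - 409)/(869 - 12849) = 2 - (-23271)/(-11980) = 2 - (-23271)*(-1)/11980 = 2 - 1*23271/11980 = 2 - 23271/11980 = 689/11980 ≈ 0.057513)
h = 11980/689 (h = 1/(689/11980) = 11980/689 ≈ 17.388)
sqrt(Y(K, 109 - 1*70) + h) = sqrt((-193 + 2*(109 - 1*70)) + 11980/689) = sqrt((-193 + 2*(109 - 70)) + 11980/689) = sqrt((-193 + 2*39) + 11980/689) = sqrt((-193 + 78) + 11980/689) = sqrt(-115 + 11980/689) = sqrt(-67255/689) = I*sqrt(46338695)/689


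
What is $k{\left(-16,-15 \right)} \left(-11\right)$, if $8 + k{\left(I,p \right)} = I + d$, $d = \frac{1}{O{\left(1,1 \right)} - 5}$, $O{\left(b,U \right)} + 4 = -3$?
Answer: $\frac{3179}{12} \approx 264.92$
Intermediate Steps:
$O{\left(b,U \right)} = -7$ ($O{\left(b,U \right)} = -4 - 3 = -7$)
$d = - \frac{1}{12}$ ($d = \frac{1}{-7 - 5} = \frac{1}{-12} = - \frac{1}{12} \approx -0.083333$)
$k{\left(I,p \right)} = - \frac{97}{12} + I$ ($k{\left(I,p \right)} = -8 + \left(I - \frac{1}{12}\right) = -8 + \left(- \frac{1}{12} + I\right) = - \frac{97}{12} + I$)
$k{\left(-16,-15 \right)} \left(-11\right) = \left(- \frac{97}{12} - 16\right) \left(-11\right) = \left(- \frac{289}{12}\right) \left(-11\right) = \frac{3179}{12}$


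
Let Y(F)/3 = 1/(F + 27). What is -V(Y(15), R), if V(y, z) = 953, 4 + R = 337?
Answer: -953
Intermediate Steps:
Y(F) = 3/(27 + F) (Y(F) = 3/(F + 27) = 3/(27 + F))
R = 333 (R = -4 + 337 = 333)
-V(Y(15), R) = -1*953 = -953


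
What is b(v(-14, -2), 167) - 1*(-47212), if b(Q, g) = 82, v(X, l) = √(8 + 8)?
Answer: 47294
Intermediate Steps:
v(X, l) = 4 (v(X, l) = √16 = 4)
b(v(-14, -2), 167) - 1*(-47212) = 82 - 1*(-47212) = 82 + 47212 = 47294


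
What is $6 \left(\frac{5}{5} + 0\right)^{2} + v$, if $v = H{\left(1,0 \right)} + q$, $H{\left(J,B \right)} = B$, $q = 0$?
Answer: $6$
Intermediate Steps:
$v = 0$ ($v = 0 + 0 = 0$)
$6 \left(\frac{5}{5} + 0\right)^{2} + v = 6 \left(\frac{5}{5} + 0\right)^{2} + 0 = 6 \left(5 \cdot \frac{1}{5} + 0\right)^{2} + 0 = 6 \left(1 + 0\right)^{2} + 0 = 6 \cdot 1^{2} + 0 = 6 \cdot 1 + 0 = 6 + 0 = 6$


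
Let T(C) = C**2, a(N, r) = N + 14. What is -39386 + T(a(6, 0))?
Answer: -38986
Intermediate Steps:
a(N, r) = 14 + N
-39386 + T(a(6, 0)) = -39386 + (14 + 6)**2 = -39386 + 20**2 = -39386 + 400 = -38986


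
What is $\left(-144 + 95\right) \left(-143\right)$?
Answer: $7007$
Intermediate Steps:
$\left(-144 + 95\right) \left(-143\right) = \left(-49\right) \left(-143\right) = 7007$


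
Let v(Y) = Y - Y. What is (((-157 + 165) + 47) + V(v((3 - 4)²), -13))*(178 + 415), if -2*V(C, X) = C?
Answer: 32615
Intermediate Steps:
v(Y) = 0
V(C, X) = -C/2
(((-157 + 165) + 47) + V(v((3 - 4)²), -13))*(178 + 415) = (((-157 + 165) + 47) - ½*0)*(178 + 415) = ((8 + 47) + 0)*593 = (55 + 0)*593 = 55*593 = 32615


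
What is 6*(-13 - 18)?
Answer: -186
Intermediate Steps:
6*(-13 - 18) = 6*(-31) = -186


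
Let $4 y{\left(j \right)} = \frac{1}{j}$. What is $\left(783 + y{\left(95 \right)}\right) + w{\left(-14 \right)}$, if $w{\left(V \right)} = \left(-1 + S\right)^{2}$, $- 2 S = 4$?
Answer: $\frac{300961}{380} \approx 792.0$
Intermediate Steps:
$y{\left(j \right)} = \frac{1}{4 j}$
$S = -2$ ($S = \left(- \frac{1}{2}\right) 4 = -2$)
$w{\left(V \right)} = 9$ ($w{\left(V \right)} = \left(-1 - 2\right)^{2} = \left(-3\right)^{2} = 9$)
$\left(783 + y{\left(95 \right)}\right) + w{\left(-14 \right)} = \left(783 + \frac{1}{4 \cdot 95}\right) + 9 = \left(783 + \frac{1}{4} \cdot \frac{1}{95}\right) + 9 = \left(783 + \frac{1}{380}\right) + 9 = \frac{297541}{380} + 9 = \frac{300961}{380}$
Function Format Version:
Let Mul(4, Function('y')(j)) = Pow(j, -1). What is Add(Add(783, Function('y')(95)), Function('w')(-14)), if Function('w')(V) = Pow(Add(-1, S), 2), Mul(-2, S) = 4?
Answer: Rational(300961, 380) ≈ 792.00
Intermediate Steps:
Function('y')(j) = Mul(Rational(1, 4), Pow(j, -1))
S = -2 (S = Mul(Rational(-1, 2), 4) = -2)
Function('w')(V) = 9 (Function('w')(V) = Pow(Add(-1, -2), 2) = Pow(-3, 2) = 9)
Add(Add(783, Function('y')(95)), Function('w')(-14)) = Add(Add(783, Mul(Rational(1, 4), Pow(95, -1))), 9) = Add(Add(783, Mul(Rational(1, 4), Rational(1, 95))), 9) = Add(Add(783, Rational(1, 380)), 9) = Add(Rational(297541, 380), 9) = Rational(300961, 380)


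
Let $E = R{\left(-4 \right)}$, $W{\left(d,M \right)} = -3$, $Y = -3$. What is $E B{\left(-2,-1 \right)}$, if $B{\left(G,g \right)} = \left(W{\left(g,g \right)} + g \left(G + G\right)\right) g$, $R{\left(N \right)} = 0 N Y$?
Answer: $0$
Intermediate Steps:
$R{\left(N \right)} = 0$ ($R{\left(N \right)} = 0 N \left(-3\right) = 0 \left(-3\right) = 0$)
$B{\left(G,g \right)} = g \left(-3 + 2 G g\right)$ ($B{\left(G,g \right)} = \left(-3 + g \left(G + G\right)\right) g = \left(-3 + g 2 G\right) g = \left(-3 + 2 G g\right) g = g \left(-3 + 2 G g\right)$)
$E = 0$
$E B{\left(-2,-1 \right)} = 0 \left(- (-3 + 2 \left(-2\right) \left(-1\right))\right) = 0 \left(- (-3 + 4)\right) = 0 \left(\left(-1\right) 1\right) = 0 \left(-1\right) = 0$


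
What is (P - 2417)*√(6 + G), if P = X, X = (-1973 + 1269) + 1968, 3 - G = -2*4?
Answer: -1153*√17 ≈ -4753.9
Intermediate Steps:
G = 11 (G = 3 - (-2)*4 = 3 - 1*(-8) = 3 + 8 = 11)
X = 1264 (X = -704 + 1968 = 1264)
P = 1264
(P - 2417)*√(6 + G) = (1264 - 2417)*√(6 + 11) = -1153*√17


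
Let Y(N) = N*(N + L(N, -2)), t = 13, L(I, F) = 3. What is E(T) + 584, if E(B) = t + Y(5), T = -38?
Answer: 637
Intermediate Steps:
Y(N) = N*(3 + N) (Y(N) = N*(N + 3) = N*(3 + N))
E(B) = 53 (E(B) = 13 + 5*(3 + 5) = 13 + 5*8 = 13 + 40 = 53)
E(T) + 584 = 53 + 584 = 637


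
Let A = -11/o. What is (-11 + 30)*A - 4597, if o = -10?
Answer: -45761/10 ≈ -4576.1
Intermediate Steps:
A = 11/10 (A = -11/(-10) = -11*(-⅒) = 11/10 ≈ 1.1000)
(-11 + 30)*A - 4597 = (-11 + 30)*(11/10) - 4597 = 19*(11/10) - 4597 = 209/10 - 4597 = -45761/10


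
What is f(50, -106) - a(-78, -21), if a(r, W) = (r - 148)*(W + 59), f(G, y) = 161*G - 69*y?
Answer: 23952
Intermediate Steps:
f(G, y) = -69*y + 161*G
a(r, W) = (-148 + r)*(59 + W)
f(50, -106) - a(-78, -21) = (-69*(-106) + 161*50) - (-8732 - 148*(-21) + 59*(-78) - 21*(-78)) = (7314 + 8050) - (-8732 + 3108 - 4602 + 1638) = 15364 - 1*(-8588) = 15364 + 8588 = 23952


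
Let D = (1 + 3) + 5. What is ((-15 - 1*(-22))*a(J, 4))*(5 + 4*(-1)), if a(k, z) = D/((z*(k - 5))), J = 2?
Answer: -21/4 ≈ -5.2500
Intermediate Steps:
D = 9 (D = 4 + 5 = 9)
a(k, z) = 9/(z*(-5 + k)) (a(k, z) = 9/((z*(k - 5))) = 9/((z*(-5 + k))) = 9*(1/(z*(-5 + k))) = 9/(z*(-5 + k)))
((-15 - 1*(-22))*a(J, 4))*(5 + 4*(-1)) = ((-15 - 1*(-22))*(9/(4*(-5 + 2))))*(5 + 4*(-1)) = ((-15 + 22)*(9*(1/4)/(-3)))*(5 - 4) = (7*(9*(1/4)*(-1/3)))*1 = (7*(-3/4))*1 = -21/4*1 = -21/4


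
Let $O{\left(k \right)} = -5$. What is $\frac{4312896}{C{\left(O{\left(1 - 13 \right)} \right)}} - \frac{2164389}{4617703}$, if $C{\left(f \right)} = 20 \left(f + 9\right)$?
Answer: $\frac{1244718727923}{23088515} \approx 53911.0$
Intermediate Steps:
$C{\left(f \right)} = 180 + 20 f$ ($C{\left(f \right)} = 20 \left(9 + f\right) = 180 + 20 f$)
$\frac{4312896}{C{\left(O{\left(1 - 13 \right)} \right)}} - \frac{2164389}{4617703} = \frac{4312896}{180 + 20 \left(-5\right)} - \frac{2164389}{4617703} = \frac{4312896}{180 - 100} - \frac{2164389}{4617703} = \frac{4312896}{80} - \frac{2164389}{4617703} = 4312896 \cdot \frac{1}{80} - \frac{2164389}{4617703} = \frac{269556}{5} - \frac{2164389}{4617703} = \frac{1244718727923}{23088515}$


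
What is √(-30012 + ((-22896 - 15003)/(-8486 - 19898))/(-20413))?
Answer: I*√629703088675733035986/144850648 ≈ 173.24*I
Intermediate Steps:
√(-30012 + ((-22896 - 15003)/(-8486 - 19898))/(-20413)) = √(-30012 - 37899/(-28384)*(-1/20413)) = √(-30012 - 37899*(-1/28384)*(-1/20413)) = √(-30012 + (37899/28384)*(-1/20413)) = √(-30012 - 37899/579402592) = √(-17389030629003/579402592) = I*√629703088675733035986/144850648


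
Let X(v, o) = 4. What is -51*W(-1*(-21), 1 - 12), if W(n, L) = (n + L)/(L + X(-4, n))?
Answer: 510/7 ≈ 72.857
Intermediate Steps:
W(n, L) = (L + n)/(4 + L) (W(n, L) = (n + L)/(L + 4) = (L + n)/(4 + L))
-51*W(-1*(-21), 1 - 12) = -51*((1 - 12) - 1*(-21))/(4 + (1 - 12)) = -51*(-11 + 21)/(4 - 11) = -51*10/(-7) = -(-51)*10/7 = -51*(-10/7) = 510/7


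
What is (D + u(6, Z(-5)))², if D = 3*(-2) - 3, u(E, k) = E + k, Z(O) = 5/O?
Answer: 16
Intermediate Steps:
D = -9 (D = -6 - 3 = -9)
(D + u(6, Z(-5)))² = (-9 + (6 + 5/(-5)))² = (-9 + (6 + 5*(-⅕)))² = (-9 + (6 - 1))² = (-9 + 5)² = (-4)² = 16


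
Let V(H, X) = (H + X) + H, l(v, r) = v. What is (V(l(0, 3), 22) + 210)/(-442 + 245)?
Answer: -232/197 ≈ -1.1777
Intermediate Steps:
V(H, X) = X + 2*H
(V(l(0, 3), 22) + 210)/(-442 + 245) = ((22 + 2*0) + 210)/(-442 + 245) = ((22 + 0) + 210)/(-197) = (22 + 210)*(-1/197) = 232*(-1/197) = -232/197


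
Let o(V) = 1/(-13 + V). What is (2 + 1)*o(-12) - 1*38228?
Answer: -955703/25 ≈ -38228.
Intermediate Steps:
(2 + 1)*o(-12) - 1*38228 = (2 + 1)/(-13 - 12) - 1*38228 = 3/(-25) - 38228 = 3*(-1/25) - 38228 = -3/25 - 38228 = -955703/25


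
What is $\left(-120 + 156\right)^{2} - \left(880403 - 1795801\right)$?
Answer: $916694$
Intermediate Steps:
$\left(-120 + 156\right)^{2} - \left(880403 - 1795801\right) = 36^{2} - \left(880403 - 1795801\right) = 1296 - -915398 = 1296 + 915398 = 916694$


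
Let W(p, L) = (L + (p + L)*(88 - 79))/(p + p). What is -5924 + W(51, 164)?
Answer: -602149/102 ≈ -5903.4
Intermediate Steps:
W(p, L) = (9*p + 10*L)/(2*p) (W(p, L) = (L + (L + p)*9)/((2*p)) = (L + (9*L + 9*p))*(1/(2*p)) = (9*p + 10*L)*(1/(2*p)) = (9*p + 10*L)/(2*p))
-5924 + W(51, 164) = -5924 + (9/2 + 5*164/51) = -5924 + (9/2 + 5*164*(1/51)) = -5924 + (9/2 + 820/51) = -5924 + 2099/102 = -602149/102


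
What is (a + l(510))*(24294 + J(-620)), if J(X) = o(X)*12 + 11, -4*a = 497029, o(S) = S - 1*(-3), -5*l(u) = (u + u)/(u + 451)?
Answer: -8072689722185/3844 ≈ -2.1001e+9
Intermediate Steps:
l(u) = -2*u/(5*(451 + u)) (l(u) = -(u + u)/(5*(u + 451)) = -2*u/(5*(451 + u)))
o(S) = 3 + S (o(S) = S + 3 = 3 + S)
a = -497029/4 (a = -¼*497029 = -497029/4 ≈ -1.2426e+5)
J(X) = 47 + 12*X (J(X) = (3 + X)*12 + 11 = (36 + 12*X) + 11 = 47 + 12*X)
(a + l(510))*(24294 + J(-620)) = (-497029/4 - 2*510/(2255 + 5*510))*(24294 + (47 + 12*(-620))) = (-497029/4 - 2*510/(2255 + 2550))*(24294 + (47 - 7440)) = (-497029/4 - 2*510/4805)*(24294 - 7393) = (-497029/4 - 2*510*1/4805)*16901 = (-497029/4 - 204/961)*16901 = -477645685/3844*16901 = -8072689722185/3844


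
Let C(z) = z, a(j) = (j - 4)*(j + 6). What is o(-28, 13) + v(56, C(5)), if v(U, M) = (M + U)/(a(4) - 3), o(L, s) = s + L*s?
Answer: -1114/3 ≈ -371.33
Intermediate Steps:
a(j) = (-4 + j)*(6 + j)
v(U, M) = -M/3 - U/3 (v(U, M) = (M + U)/((-24 + 4² + 2*4) - 3) = (M + U)/((-24 + 16 + 8) - 3) = (M + U)/(0 - 3) = (M + U)/(-3) = (M + U)*(-⅓) = -M/3 - U/3)
o(-28, 13) + v(56, C(5)) = 13*(1 - 28) + (-⅓*5 - ⅓*56) = 13*(-27) + (-5/3 - 56/3) = -351 - 61/3 = -1114/3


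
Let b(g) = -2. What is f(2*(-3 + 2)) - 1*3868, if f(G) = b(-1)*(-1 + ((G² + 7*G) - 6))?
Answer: -3834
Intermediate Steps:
f(G) = 14 - 14*G - 2*G² (f(G) = -2*(-1 + ((G² + 7*G) - 6)) = -2*(-1 + (-6 + G² + 7*G)) = -2*(-7 + G² + 7*G) = 14 - 14*G - 2*G²)
f(2*(-3 + 2)) - 1*3868 = (14 - 28*(-3 + 2) - 2*4*(-3 + 2)²) - 1*3868 = (14 - 28*(-1) - 2*(2*(-1))²) - 3868 = (14 - 14*(-2) - 2*(-2)²) - 3868 = (14 + 28 - 2*4) - 3868 = (14 + 28 - 8) - 3868 = 34 - 3868 = -3834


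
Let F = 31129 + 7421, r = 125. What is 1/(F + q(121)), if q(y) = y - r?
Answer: 1/38546 ≈ 2.5943e-5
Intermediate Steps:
q(y) = -125 + y (q(y) = y - 1*125 = y - 125 = -125 + y)
F = 38550
1/(F + q(121)) = 1/(38550 + (-125 + 121)) = 1/(38550 - 4) = 1/38546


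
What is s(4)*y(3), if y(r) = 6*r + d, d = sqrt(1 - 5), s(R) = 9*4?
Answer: 648 + 72*I ≈ 648.0 + 72.0*I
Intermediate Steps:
s(R) = 36
d = 2*I (d = sqrt(-4) = 2*I ≈ 2.0*I)
y(r) = 2*I + 6*r (y(r) = 6*r + 2*I = 2*I + 6*r)
s(4)*y(3) = 36*(2*I + 6*3) = 36*(2*I + 18) = 36*(18 + 2*I) = 648 + 72*I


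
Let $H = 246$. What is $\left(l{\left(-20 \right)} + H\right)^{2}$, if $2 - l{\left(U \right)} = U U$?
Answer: $23104$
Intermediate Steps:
$l{\left(U \right)} = 2 - U^{2}$ ($l{\left(U \right)} = 2 - U U = 2 - U^{2}$)
$\left(l{\left(-20 \right)} + H\right)^{2} = \left(\left(2 - \left(-20\right)^{2}\right) + 246\right)^{2} = \left(\left(2 - 400\right) + 246\right)^{2} = \left(-398 + 246\right)^{2} = \left(-152\right)^{2} = 23104$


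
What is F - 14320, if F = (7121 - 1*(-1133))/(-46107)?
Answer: -660260494/46107 ≈ -14320.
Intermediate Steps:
F = -8254/46107 (F = (7121 + 1133)*(-1/46107) = 8254*(-1/46107) = -8254/46107 ≈ -0.17902)
F - 14320 = -8254/46107 - 14320 = -660260494/46107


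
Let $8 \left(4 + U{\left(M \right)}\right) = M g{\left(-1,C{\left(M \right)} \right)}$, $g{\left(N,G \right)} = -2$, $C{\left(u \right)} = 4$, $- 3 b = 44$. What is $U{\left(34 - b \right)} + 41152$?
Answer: $\frac{246815}{6} \approx 41136.0$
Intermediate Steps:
$b = - \frac{44}{3}$ ($b = \left(- \frac{1}{3}\right) 44 = - \frac{44}{3} \approx -14.667$)
$U{\left(M \right)} = -4 - \frac{M}{4}$ ($U{\left(M \right)} = -4 + \frac{M \left(-2\right)}{8} = -4 + \frac{\left(-2\right) M}{8} = -4 - \frac{M}{4}$)
$U{\left(34 - b \right)} + 41152 = \left(-4 - \frac{34 - - \frac{44}{3}}{4}\right) + 41152 = \left(-4 - \frac{34 + \frac{44}{3}}{4}\right) + 41152 = \left(-4 - \frac{73}{6}\right) + 41152 = - \frac{97}{6} + 41152 = \frac{246815}{6}$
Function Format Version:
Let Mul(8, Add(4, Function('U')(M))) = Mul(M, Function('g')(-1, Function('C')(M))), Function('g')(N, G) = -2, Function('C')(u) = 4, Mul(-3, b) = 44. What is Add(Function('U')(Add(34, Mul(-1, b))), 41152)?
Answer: Rational(246815, 6) ≈ 41136.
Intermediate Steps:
b = Rational(-44, 3) (b = Mul(Rational(-1, 3), 44) = Rational(-44, 3) ≈ -14.667)
Function('U')(M) = Add(-4, Mul(Rational(-1, 4), M)) (Function('U')(M) = Add(-4, Mul(Rational(1, 8), Mul(M, -2))) = Add(-4, Mul(Rational(1, 8), Mul(-2, M))) = Add(-4, Mul(Rational(-1, 4), M)))
Add(Function('U')(Add(34, Mul(-1, b))), 41152) = Add(Add(-4, Mul(Rational(-1, 4), Add(34, Mul(-1, Rational(-44, 3))))), 41152) = Add(Add(-4, Mul(Rational(-1, 4), Add(34, Rational(44, 3)))), 41152) = Add(Add(-4, Mul(Rational(-1, 4), Rational(146, 3))), 41152) = Add(Add(-4, Rational(-73, 6)), 41152) = Add(Rational(-97, 6), 41152) = Rational(246815, 6)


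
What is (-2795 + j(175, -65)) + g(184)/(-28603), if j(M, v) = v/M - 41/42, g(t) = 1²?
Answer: -16796625709/6006630 ≈ -2796.3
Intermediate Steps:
g(t) = 1
j(M, v) = -41/42 + v/M (j(M, v) = v/M - 41*1/42 = v/M - 41/42 = -41/42 + v/M)
(-2795 + j(175, -65)) + g(184)/(-28603) = (-2795 + (-41/42 - 65/175)) + 1/(-28603) = (-2795 + (-41/42 - 65*1/175)) + 1*(-1/28603) = (-2795 + (-41/42 - 13/35)) - 1/28603 = (-2795 - 283/210) - 1/28603 = -587233/210 - 1/28603 = -16796625709/6006630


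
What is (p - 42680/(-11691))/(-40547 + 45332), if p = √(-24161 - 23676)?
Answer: 776/1017117 + I*√47837/4785 ≈ 0.00076294 + 0.045709*I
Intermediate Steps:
p = I*√47837 (p = √(-47837) = I*√47837 ≈ 218.72*I)
(p - 42680/(-11691))/(-40547 + 45332) = (I*√47837 - 42680/(-11691))/(-40547 + 45332) = (I*√47837 - 42680*(-1/11691))/4785 = (I*√47837 + 42680/11691)*(1/4785) = (42680/11691 + I*√47837)*(1/4785) = 776/1017117 + I*√47837/4785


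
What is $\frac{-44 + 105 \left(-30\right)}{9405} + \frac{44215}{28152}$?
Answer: $\frac{12071281}{9806280} \approx 1.231$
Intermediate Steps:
$\frac{-44 + 105 \left(-30\right)}{9405} + \frac{44215}{28152} = \left(-44 - 3150\right) \frac{1}{9405} + 44215 \cdot \frac{1}{28152} = \left(-3194\right) \frac{1}{9405} + \frac{44215}{28152} = - \frac{3194}{9405} + \frac{44215}{28152} = \frac{12071281}{9806280}$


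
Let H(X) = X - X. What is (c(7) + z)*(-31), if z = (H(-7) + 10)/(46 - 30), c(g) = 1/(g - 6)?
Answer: -403/8 ≈ -50.375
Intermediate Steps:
c(g) = 1/(-6 + g)
H(X) = 0
z = 5/8 (z = (0 + 10)/(46 - 30) = 10/16 = 10*(1/16) = 5/8 ≈ 0.62500)
(c(7) + z)*(-31) = (1/(-6 + 7) + 5/8)*(-31) = (1/1 + 5/8)*(-31) = (1 + 5/8)*(-31) = (13/8)*(-31) = -403/8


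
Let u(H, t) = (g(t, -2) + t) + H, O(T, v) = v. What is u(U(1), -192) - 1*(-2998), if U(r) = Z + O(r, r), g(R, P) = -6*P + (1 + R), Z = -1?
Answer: 2627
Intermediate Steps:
g(R, P) = 1 + R - 6*P
U(r) = -1 + r
u(H, t) = 13 + H + 2*t (u(H, t) = ((1 + t - 6*(-2)) + t) + H = ((1 + t + 12) + t) + H = ((13 + t) + t) + H = (13 + 2*t) + H = 13 + H + 2*t)
u(U(1), -192) - 1*(-2998) = (13 + (-1 + 1) + 2*(-192)) - 1*(-2998) = (13 + 0 - 384) + 2998 = -371 + 2998 = 2627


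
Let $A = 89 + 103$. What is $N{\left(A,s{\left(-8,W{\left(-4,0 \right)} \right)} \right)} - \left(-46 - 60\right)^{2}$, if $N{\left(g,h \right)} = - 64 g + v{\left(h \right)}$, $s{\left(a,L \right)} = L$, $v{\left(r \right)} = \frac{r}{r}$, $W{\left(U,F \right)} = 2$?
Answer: $-23523$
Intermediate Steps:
$A = 192$
$v{\left(r \right)} = 1$
$N{\left(g,h \right)} = 1 - 64 g$ ($N{\left(g,h \right)} = - 64 g + 1 = 1 - 64 g$)
$N{\left(A,s{\left(-8,W{\left(-4,0 \right)} \right)} \right)} - \left(-46 - 60\right)^{2} = \left(1 - 12288\right) - \left(-46 - 60\right)^{2} = \left(1 - 12288\right) - \left(-106\right)^{2} = -12287 - 11236 = -23523$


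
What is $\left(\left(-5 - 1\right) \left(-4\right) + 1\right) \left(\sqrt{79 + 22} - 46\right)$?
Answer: $-1150 + 25 \sqrt{101} \approx -898.75$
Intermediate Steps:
$\left(\left(-5 - 1\right) \left(-4\right) + 1\right) \left(\sqrt{79 + 22} - 46\right) = \left(\left(-6\right) \left(-4\right) + 1\right) \left(\sqrt{101} - 46\right) = \left(24 + 1\right) \left(-46 + \sqrt{101}\right) = 25 \left(-46 + \sqrt{101}\right) = -1150 + 25 \sqrt{101}$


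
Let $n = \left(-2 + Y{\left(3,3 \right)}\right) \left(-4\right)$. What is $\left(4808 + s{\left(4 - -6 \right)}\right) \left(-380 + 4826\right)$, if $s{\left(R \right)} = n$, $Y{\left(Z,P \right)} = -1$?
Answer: $21429720$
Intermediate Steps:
$n = 12$ ($n = \left(-2 - 1\right) \left(-4\right) = \left(-3\right) \left(-4\right) = 12$)
$s{\left(R \right)} = 12$
$\left(4808 + s{\left(4 - -6 \right)}\right) \left(-380 + 4826\right) = \left(4808 + 12\right) \left(-380 + 4826\right) = 4820 \cdot 4446 = 21429720$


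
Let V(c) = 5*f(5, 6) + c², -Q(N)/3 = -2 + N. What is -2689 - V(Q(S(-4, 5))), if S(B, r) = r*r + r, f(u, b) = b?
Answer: -9775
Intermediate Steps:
S(B, r) = r + r² (S(B, r) = r² + r = r + r²)
Q(N) = 6 - 3*N (Q(N) = -3*(-2 + N) = 6 - 3*N)
V(c) = 30 + c² (V(c) = 5*6 + c² = 30 + c²)
-2689 - V(Q(S(-4, 5))) = -2689 - (30 + (6 - 15*(1 + 5))²) = -2689 - (30 + (6 - 15*6)²) = -2689 - (30 + (6 - 3*30)²) = -2689 - (30 + (6 - 90)²) = -2689 - (30 + (-84)²) = -2689 - (30 + 7056) = -2689 - 1*7086 = -2689 - 7086 = -9775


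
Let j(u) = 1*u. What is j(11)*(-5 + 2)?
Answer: -33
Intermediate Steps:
j(u) = u
j(11)*(-5 + 2) = 11*(-5 + 2) = 11*(-3) = -33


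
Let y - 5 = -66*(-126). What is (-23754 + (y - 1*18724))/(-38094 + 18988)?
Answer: 34157/19106 ≈ 1.7878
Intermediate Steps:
y = 8321 (y = 5 - 66*(-126) = 5 + 8316 = 8321)
(-23754 + (y - 1*18724))/(-38094 + 18988) = (-23754 + (8321 - 1*18724))/(-38094 + 18988) = (-23754 + (8321 - 18724))/(-19106) = (-23754 - 10403)*(-1/19106) = -34157*(-1/19106) = 34157/19106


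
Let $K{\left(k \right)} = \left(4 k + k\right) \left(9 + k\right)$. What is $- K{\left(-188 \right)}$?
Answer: $-168260$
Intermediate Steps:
$K{\left(k \right)} = 5 k \left(9 + k\right)$
$- K{\left(-188 \right)} = - 5 \left(-188\right) \left(9 - 188\right) = - 5 \left(-188\right) \left(-179\right) = \left(-1\right) 168260 = -168260$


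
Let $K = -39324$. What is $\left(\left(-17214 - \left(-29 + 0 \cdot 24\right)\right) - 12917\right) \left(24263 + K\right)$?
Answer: $453366222$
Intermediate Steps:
$\left(\left(-17214 - \left(-29 + 0 \cdot 24\right)\right) - 12917\right) \left(24263 + K\right) = \left(\left(-17214 - \left(-29 + 0 \cdot 24\right)\right) - 12917\right) \left(24263 - 39324\right) = \left(\left(-17214 - \left(-29 + 0\right)\right) - 12917\right) \left(-15061\right) = \left(\left(-17214 - -29\right) - 12917\right) \left(-15061\right) = \left(\left(-17214 + 29\right) - 12917\right) \left(-15061\right) = \left(-17185 - 12917\right) \left(-15061\right) = \left(-30102\right) \left(-15061\right) = 453366222$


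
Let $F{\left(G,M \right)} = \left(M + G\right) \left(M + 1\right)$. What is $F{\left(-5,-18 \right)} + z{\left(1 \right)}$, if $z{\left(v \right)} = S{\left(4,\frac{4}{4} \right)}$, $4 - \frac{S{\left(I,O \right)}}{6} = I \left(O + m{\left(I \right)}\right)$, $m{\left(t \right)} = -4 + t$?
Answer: $391$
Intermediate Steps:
$S{\left(I,O \right)} = 24 - 6 I \left(-4 + I + O\right)$ ($S{\left(I,O \right)} = 24 - 6 I \left(O + \left(-4 + I\right)\right) = 24 - 6 I \left(-4 + I + O\right)$)
$z{\left(v \right)} = 0$ ($z{\left(v \right)} = 24 - 24 \cdot \frac{4}{4} - 24 \left(-4 + 4\right) = 24 - 24 \cdot 4 \cdot \frac{1}{4} - 24 \cdot 0 = 24 - 24 \cdot 1 + 0 = 24 - 24 + 0 = 0$)
$F{\left(G,M \right)} = \left(1 + M\right) \left(G + M\right)$ ($F{\left(G,M \right)} = \left(G + M\right) \left(1 + M\right) = \left(1 + M\right) \left(G + M\right)$)
$F{\left(-5,-18 \right)} + z{\left(1 \right)} = \left(-5 - 18 + \left(-18\right)^{2} - -90\right) + 0 = \left(-5 - 18 + 324 + 90\right) + 0 = 391 + 0 = 391$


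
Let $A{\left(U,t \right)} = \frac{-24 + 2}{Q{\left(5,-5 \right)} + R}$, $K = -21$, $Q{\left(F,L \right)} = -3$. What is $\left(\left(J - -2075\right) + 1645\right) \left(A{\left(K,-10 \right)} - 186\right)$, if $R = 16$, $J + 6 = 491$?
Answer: $- \frac{10260200}{13} \approx -7.8925 \cdot 10^{5}$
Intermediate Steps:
$J = 485$ ($J = -6 + 491 = 485$)
$A{\left(U,t \right)} = - \frac{22}{13}$ ($A{\left(U,t \right)} = \frac{-24 + 2}{-3 + 16} = - \frac{22}{13}$)
$\left(\left(J - -2075\right) + 1645\right) \left(A{\left(K,-10 \right)} - 186\right) = \left(\left(485 - -2075\right) + 1645\right) \left(- \frac{22}{13} - 186\right) = \left(\left(485 + 2075\right) + 1645\right) \left(- \frac{2440}{13}\right) = \left(2560 + 1645\right) \left(- \frac{2440}{13}\right) = 4205 \left(- \frac{2440}{13}\right) = - \frac{10260200}{13}$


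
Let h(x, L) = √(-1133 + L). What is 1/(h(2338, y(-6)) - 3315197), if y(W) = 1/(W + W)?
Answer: -39782364/131886373799305 - 2*I*√40791/131886373799305 ≈ -3.0164e-7 - 3.0628e-12*I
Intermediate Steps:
y(W) = 1/(2*W)
1/(h(2338, y(-6)) - 3315197) = 1/(√(-1133 + (½)/(-6)) - 3315197) = 1/(√(-1133 + (½)*(-⅙)) - 3315197) = 1/(√(-1133 - 1/12) - 3315197) = 1/(√(-13597/12) - 3315197) = 1/(I*√40791/6 - 3315197) = 1/(-3315197 + I*√40791/6)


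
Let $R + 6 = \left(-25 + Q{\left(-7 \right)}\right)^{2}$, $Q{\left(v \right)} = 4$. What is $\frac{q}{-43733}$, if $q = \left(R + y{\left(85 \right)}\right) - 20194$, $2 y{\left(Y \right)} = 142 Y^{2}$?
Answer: $- \frac{493216}{43733} \approx -11.278$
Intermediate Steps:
$y{\left(Y \right)} = 71 Y^{2}$ ($y{\left(Y \right)} = \frac{142 Y^{2}}{2} = 71 Y^{2}$)
$R = 435$ ($R = -6 + \left(-25 + 4\right)^{2} = -6 + \left(-21\right)^{2} = -6 + 441 = 435$)
$q = 493216$ ($q = \left(435 + 71 \cdot 85^{2}\right) - 20194 = \left(435 + 71 \cdot 7225\right) - 20194 = \left(435 + 512975\right) - 20194 = 513410 - 20194 = 493216$)
$\frac{q}{-43733} = \frac{493216}{-43733} = 493216 \left(- \frac{1}{43733}\right) = - \frac{493216}{43733}$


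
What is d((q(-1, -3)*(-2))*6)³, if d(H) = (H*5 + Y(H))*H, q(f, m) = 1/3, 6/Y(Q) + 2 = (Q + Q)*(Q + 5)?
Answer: 69934528/125 ≈ 5.5948e+5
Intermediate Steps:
Y(Q) = 6/(-2 + 2*Q*(5 + Q)) (Y(Q) = 6/(-2 + (Q + Q)*(Q + 5)) = 6/(-2 + (2*Q)*(5 + Q)) = 6/(-2 + 2*Q*(5 + Q)))
q(f, m) = ⅓
d(H) = H*(3/(-1 + H² + 5*H) + 5*H) (d(H) = (H*5 + 3/(-1 + H² + 5*H))*H = (5*H + 3/(-1 + H² + 5*H))*H = (3/(-1 + H² + 5*H) + 5*H)*H = H*(3/(-1 + H² + 5*H) + 5*H))
d((q(-1, -3)*(-2))*6)³ = ((((⅓)*(-2))*6)*(3 + 5*(((⅓)*(-2))*6)*(-1 + (((⅓)*(-2))*6)² + 5*(((⅓)*(-2))*6)))/(-1 + (((⅓)*(-2))*6)² + 5*(((⅓)*(-2))*6)))³ = ((-⅔*6)*(3 + 5*(-⅔*6)*(-1 + (-⅔*6)² + 5*(-⅔*6)))/(-1 + (-⅔*6)² + 5*(-⅔*6)))³ = (-4*(3 + 5*(-4)*(-1 + (-4)² + 5*(-4)))/(-1 + (-4)² + 5*(-4)))³ = (-4*(3 + 5*(-4)*(-1 + 16 - 20))/(-1 + 16 - 20))³ = (-4*(3 + 5*(-4)*(-5))/(-5))³ = (-4*(-⅕)*(3 + 100))³ = (-4*(-⅕)*103)³ = (412/5)³ = 69934528/125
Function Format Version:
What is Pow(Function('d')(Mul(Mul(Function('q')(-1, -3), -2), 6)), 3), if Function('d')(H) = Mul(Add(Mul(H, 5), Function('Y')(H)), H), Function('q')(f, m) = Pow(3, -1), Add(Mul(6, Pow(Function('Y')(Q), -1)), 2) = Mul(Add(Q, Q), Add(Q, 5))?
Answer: Rational(69934528, 125) ≈ 5.5948e+5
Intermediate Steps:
Function('Y')(Q) = Mul(6, Pow(Add(-2, Mul(2, Q, Add(5, Q))), -1)) (Function('Y')(Q) = Mul(6, Pow(Add(-2, Mul(Add(Q, Q), Add(Q, 5))), -1)) = Mul(6, Pow(Add(-2, Mul(Mul(2, Q), Add(5, Q))), -1)) = Mul(6, Pow(Add(-2, Mul(2, Q, Add(5, Q))), -1)))
Function('q')(f, m) = Rational(1, 3)
Function('d')(H) = Mul(H, Add(Mul(3, Pow(Add(-1, Pow(H, 2), Mul(5, H)), -1)), Mul(5, H))) (Function('d')(H) = Mul(Add(Mul(H, 5), Mul(3, Pow(Add(-1, Pow(H, 2), Mul(5, H)), -1))), H) = Mul(Add(Mul(5, H), Mul(3, Pow(Add(-1, Pow(H, 2), Mul(5, H)), -1))), H) = Mul(Add(Mul(3, Pow(Add(-1, Pow(H, 2), Mul(5, H)), -1)), Mul(5, H)), H) = Mul(H, Add(Mul(3, Pow(Add(-1, Pow(H, 2), Mul(5, H)), -1)), Mul(5, H))))
Pow(Function('d')(Mul(Mul(Function('q')(-1, -3), -2), 6)), 3) = Pow(Mul(Mul(Mul(Rational(1, 3), -2), 6), Pow(Add(-1, Pow(Mul(Mul(Rational(1, 3), -2), 6), 2), Mul(5, Mul(Mul(Rational(1, 3), -2), 6))), -1), Add(3, Mul(5, Mul(Mul(Rational(1, 3), -2), 6), Add(-1, Pow(Mul(Mul(Rational(1, 3), -2), 6), 2), Mul(5, Mul(Mul(Rational(1, 3), -2), 6)))))), 3) = Pow(Mul(Mul(Rational(-2, 3), 6), Pow(Add(-1, Pow(Mul(Rational(-2, 3), 6), 2), Mul(5, Mul(Rational(-2, 3), 6))), -1), Add(3, Mul(5, Mul(Rational(-2, 3), 6), Add(-1, Pow(Mul(Rational(-2, 3), 6), 2), Mul(5, Mul(Rational(-2, 3), 6)))))), 3) = Pow(Mul(-4, Pow(Add(-1, Pow(-4, 2), Mul(5, -4)), -1), Add(3, Mul(5, -4, Add(-1, Pow(-4, 2), Mul(5, -4))))), 3) = Pow(Mul(-4, Pow(Add(-1, 16, -20), -1), Add(3, Mul(5, -4, Add(-1, 16, -20)))), 3) = Pow(Mul(-4, Pow(-5, -1), Add(3, Mul(5, -4, -5))), 3) = Pow(Mul(-4, Rational(-1, 5), Add(3, 100)), 3) = Pow(Mul(-4, Rational(-1, 5), 103), 3) = Pow(Rational(412, 5), 3) = Rational(69934528, 125)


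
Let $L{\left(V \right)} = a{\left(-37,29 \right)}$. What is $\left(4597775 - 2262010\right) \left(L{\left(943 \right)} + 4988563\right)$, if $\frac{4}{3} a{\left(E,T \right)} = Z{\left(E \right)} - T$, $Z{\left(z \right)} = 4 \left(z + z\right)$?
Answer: $\frac{46606166051905}{4} \approx 1.1652 \cdot 10^{13}$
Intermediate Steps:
$Z{\left(z \right)} = 8 z$ ($Z{\left(z \right)} = 4 \cdot 2 z = 8 z$)
$a{\left(E,T \right)} = 6 E - \frac{3 T}{4}$ ($a{\left(E,T \right)} = \frac{3 \left(8 E - T\right)}{4} = \frac{3 \left(- T + 8 E\right)}{4} = 6 E - \frac{3 T}{4}$)
$L{\left(V \right)} = - \frac{975}{4}$ ($L{\left(V \right)} = 6 \left(-37\right) - \frac{87}{4} = -222 - \frac{87}{4} = - \frac{975}{4}$)
$\left(4597775 - 2262010\right) \left(L{\left(943 \right)} + 4988563\right) = \left(4597775 - 2262010\right) \left(- \frac{975}{4} + 4988563\right) = 2335765 \cdot \frac{19953277}{4} = \frac{46606166051905}{4}$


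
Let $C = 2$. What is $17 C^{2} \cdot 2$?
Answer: $136$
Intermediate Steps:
$17 C^{2} \cdot 2 = 17 \cdot 2^{2} \cdot 2 = 17 \cdot 4 \cdot 2 = 68 \cdot 2 = 136$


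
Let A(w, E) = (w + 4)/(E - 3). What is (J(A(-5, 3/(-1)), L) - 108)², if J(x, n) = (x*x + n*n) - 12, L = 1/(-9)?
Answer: 1510643689/104976 ≈ 14390.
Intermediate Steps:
L = -⅑ (L = 1*(-⅑) = -⅑ ≈ -0.11111)
A(w, E) = (4 + w)/(-3 + E)
J(x, n) = -12 + n² + x² (J(x, n) = (x² + n²) - 12 = (n² + x²) - 12 = -12 + n² + x²)
(J(A(-5, 3/(-1)), L) - 108)² = ((-12 + (-⅑)² + ((4 - 5)/(-3 + 3/(-1)))²) - 108)² = ((-12 + 1/81 + (-1/(-3 + 3*(-1)))²) - 108)² = ((-12 + 1/81 + (-1/(-3 - 3))²) - 108)² = ((-12 + 1/81 + (-1/(-6))²) - 108)² = ((-12 + 1/81 + (-⅙*(-1))²) - 108)² = ((-12 + 1/81 + (⅙)²) - 108)² = ((-12 + 1/81 + 1/36) - 108)² = (-3875/324 - 108)² = (-38867/324)² = 1510643689/104976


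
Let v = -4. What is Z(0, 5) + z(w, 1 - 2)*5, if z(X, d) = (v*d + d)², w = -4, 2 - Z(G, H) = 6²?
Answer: 11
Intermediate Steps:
Z(G, H) = -34 (Z(G, H) = 2 - 1*6² = 2 - 1*36 = 2 - 36 = -34)
z(X, d) = 9*d² (z(X, d) = (-4*d + d)² = (-3*d)² = 9*d²)
Z(0, 5) + z(w, 1 - 2)*5 = -34 + (9*(1 - 2)²)*5 = -34 + (9*(-1)²)*5 = -34 + (9*1)*5 = -34 + 9*5 = -34 + 45 = 11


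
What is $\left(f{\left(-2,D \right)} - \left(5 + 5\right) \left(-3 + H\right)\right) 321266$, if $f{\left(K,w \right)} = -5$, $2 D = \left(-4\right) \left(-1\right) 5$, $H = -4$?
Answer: $20882290$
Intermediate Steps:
$D = 10$ ($D = \frac{\left(-4\right) \left(-1\right) 5}{2} = \frac{4 \cdot 5}{2} = \frac{1}{2} \cdot 20 = 10$)
$\left(f{\left(-2,D \right)} - \left(5 + 5\right) \left(-3 + H\right)\right) 321266 = \left(-5 - \left(5 + 5\right) \left(-3 - 4\right)\right) 321266 = \left(-5 - 10 \left(-7\right)\right) 321266 = \left(-5 - -70\right) 321266 = \left(-5 + 70\right) 321266 = 65 \cdot 321266 = 20882290$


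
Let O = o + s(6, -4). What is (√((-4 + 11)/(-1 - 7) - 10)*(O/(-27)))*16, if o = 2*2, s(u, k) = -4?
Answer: 0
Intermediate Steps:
o = 4
O = 0 (O = 4 - 4 = 0)
(√((-4 + 11)/(-1 - 7) - 10)*(O/(-27)))*16 = (√((-4 + 11)/(-1 - 7) - 10)*(0/(-27)))*16 = (√(7/(-8) - 10)*(0*(-1/27)))*16 = (√(7*(-⅛) - 10)*0)*16 = (√(-7/8 - 10)*0)*16 = (√(-87/8)*0)*16 = ((I*√174/4)*0)*16 = 0*16 = 0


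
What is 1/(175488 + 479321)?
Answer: 1/654809 ≈ 1.5272e-6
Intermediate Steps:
1/(175488 + 479321) = 1/654809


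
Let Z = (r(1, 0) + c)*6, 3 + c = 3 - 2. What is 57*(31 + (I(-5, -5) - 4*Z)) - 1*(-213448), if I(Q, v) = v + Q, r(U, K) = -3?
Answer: 221485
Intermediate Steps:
I(Q, v) = Q + v
c = -2 (c = -3 + (3 - 2) = -3 + 1 = -2)
Z = -30 (Z = (-3 - 2)*6 = -5*6 = -30)
57*(31 + (I(-5, -5) - 4*Z)) - 1*(-213448) = 57*(31 + ((-5 - 5) - 4*(-30))) - 1*(-213448) = 57*(31 + (-10 + 120)) + 213448 = 57*(31 + 110) + 213448 = 57*141 + 213448 = 8037 + 213448 = 221485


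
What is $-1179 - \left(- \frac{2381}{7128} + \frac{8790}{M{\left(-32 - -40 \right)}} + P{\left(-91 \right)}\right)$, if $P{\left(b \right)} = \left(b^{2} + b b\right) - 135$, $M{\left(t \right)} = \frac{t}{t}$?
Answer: $- \frac{188148307}{7128} \approx -26396.0$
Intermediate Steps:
$M{\left(t \right)} = 1$
$P{\left(b \right)} = -135 + 2 b^{2}$ ($P{\left(b \right)} = \left(b^{2} + b^{2}\right) - 135 = 2 b^{2} - 135 = -135 + 2 b^{2}$)
$-1179 - \left(- \frac{2381}{7128} + \frac{8790}{M{\left(-32 - -40 \right)}} + P{\left(-91 \right)}\right) = -1179 + \left(\left(- \frac{8790}{1} + \frac{2381}{7128}\right) - \left(-135 + 2 \left(-91\right)^{2}\right)\right) = -1179 + \left(\left(\left(-8790\right) 1 + 2381 \cdot \frac{1}{7128}\right) - \left(-135 + 2 \cdot 8281\right)\right) = -1179 + \left(\left(-8790 + \frac{2381}{7128}\right) - \left(-135 + 16562\right)\right) = -1179 - \frac{179744395}{7128} = - \frac{188148307}{7128}$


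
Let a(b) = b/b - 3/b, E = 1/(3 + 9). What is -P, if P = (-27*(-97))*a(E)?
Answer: 91665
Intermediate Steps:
E = 1/12 ≈ 0.083333
a(b) = 1 - 3/b
P = -91665 (P = (-27*(-97))*((-3 + 1/12)/(1/12)) = 2619*(12*(-35/12)) = 2619*(-35) = -91665)
-P = -1*(-91665) = 91665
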